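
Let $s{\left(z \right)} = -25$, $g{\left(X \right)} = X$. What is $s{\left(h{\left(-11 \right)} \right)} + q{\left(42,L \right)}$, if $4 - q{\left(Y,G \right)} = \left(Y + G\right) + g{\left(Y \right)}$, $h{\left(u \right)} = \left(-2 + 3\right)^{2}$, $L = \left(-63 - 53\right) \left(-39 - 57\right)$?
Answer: $-11241$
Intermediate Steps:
$L = 11136$ ($L = \left(-116\right) \left(-96\right) = 11136$)
$h{\left(u \right)} = 1$ ($h{\left(u \right)} = 1^{2} = 1$)
$q{\left(Y,G \right)} = 4 - G - 2 Y$ ($q{\left(Y,G \right)} = 4 - \left(\left(Y + G\right) + Y\right) = 4 - \left(\left(G + Y\right) + Y\right) = 4 - \left(G + 2 Y\right) = 4 - G - 2 Y$)
$s{\left(h{\left(-11 \right)} \right)} + q{\left(42,L \right)} = -25 - 11216 = -11241$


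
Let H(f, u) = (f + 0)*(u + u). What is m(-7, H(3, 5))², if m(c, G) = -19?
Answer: 361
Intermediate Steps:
H(f, u) = 2*f*u (H(f, u) = f*(2*u) = 2*f*u)
m(-7, H(3, 5))² = (-19)² = 361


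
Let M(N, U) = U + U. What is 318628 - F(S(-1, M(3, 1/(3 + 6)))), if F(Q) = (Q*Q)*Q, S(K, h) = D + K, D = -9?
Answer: 319628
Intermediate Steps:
M(N, U) = 2*U
S(K, h) = -9 + K
F(Q) = Q**3 (F(Q) = Q**2*Q = Q**3)
318628 - F(S(-1, M(3, 1/(3 + 6)))) = 318628 - (-9 - 1)**3 = 318628 - 1*(-10)**3 = 318628 - 1*(-1000) = 318628 + 1000 = 319628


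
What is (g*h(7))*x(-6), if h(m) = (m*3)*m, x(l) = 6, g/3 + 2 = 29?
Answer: 71442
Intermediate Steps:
g = 81 (g = -6 + 3*29 = -6 + 87 = 81)
h(m) = 3*m² (h(m) = (3*m)*m = 3*m²)
(g*h(7))*x(-6) = (81*(3*7²))*6 = (81*(3*49))*6 = (81*147)*6 = 11907*6 = 71442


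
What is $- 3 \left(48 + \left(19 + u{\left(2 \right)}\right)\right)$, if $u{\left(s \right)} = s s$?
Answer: $-213$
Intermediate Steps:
$u{\left(s \right)} = s^{2}$
$- 3 \left(48 + \left(19 + u{\left(2 \right)}\right)\right) = - 3 \left(48 + \left(19 + 2^{2}\right)\right) = - 3 \left(48 + \left(19 + 4\right)\right) = - 3 \left(48 + 23\right) = \left(-3\right) 71 = -213$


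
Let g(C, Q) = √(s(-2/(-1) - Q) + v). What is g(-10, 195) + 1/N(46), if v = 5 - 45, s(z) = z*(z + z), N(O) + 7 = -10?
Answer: -1/17 + √74458 ≈ 272.81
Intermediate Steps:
N(O) = -17 (N(O) = -7 - 10 = -17)
s(z) = 2*z² (s(z) = z*(2*z) = 2*z²)
v = -40
g(C, Q) = √(-40 + 2*(2 - Q)²) (g(C, Q) = √(2*(-2/(-1) - Q)² - 40) = √(2*(-2*(-1) - Q)² - 40) = √(2*(2 - Q)² - 40) = √(-40 + 2*(2 - Q)²))
g(-10, 195) + 1/N(46) = √(-40 + 2*(-2 + 195)²) + 1/(-17) = √(-40 + 2*193²) - 1/17 = √(-40 + 2*37249) - 1/17 = √(-40 + 74498) - 1/17 = √74458 - 1/17 = -1/17 + √74458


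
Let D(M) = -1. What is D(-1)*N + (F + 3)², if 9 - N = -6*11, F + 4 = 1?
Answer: -75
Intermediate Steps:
F = -3 (F = -4 + 1 = -3)
N = 75 (N = 9 - (-6)*11 = 9 - 1*(-66) = 9 + 66 = 75)
D(-1)*N + (F + 3)² = -1*75 + (-3 + 3)² = -75 + 0² = -75 + 0 = -75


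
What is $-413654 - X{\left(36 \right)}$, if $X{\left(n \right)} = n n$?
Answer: $-414950$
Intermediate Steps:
$X{\left(n \right)} = n^{2}$
$-413654 - X{\left(36 \right)} = -413654 - 36^{2} = -413654 - 1296 = -414950$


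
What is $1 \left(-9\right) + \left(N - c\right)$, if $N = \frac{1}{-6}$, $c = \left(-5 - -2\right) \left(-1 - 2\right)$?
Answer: $- \frac{109}{6} \approx -18.167$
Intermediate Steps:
$c = 9$ ($c = \left(-5 + \left(-2 + 4\right)\right) \left(-3\right) = \left(-5 + 2\right) \left(-3\right) = \left(-3\right) \left(-3\right) = 9$)
$N = - \frac{1}{6} \approx -0.16667$
$1 \left(-9\right) + \left(N - c\right) = 1 \left(-9\right) - \frac{55}{6} = -9 - \frac{55}{6} = - \frac{109}{6}$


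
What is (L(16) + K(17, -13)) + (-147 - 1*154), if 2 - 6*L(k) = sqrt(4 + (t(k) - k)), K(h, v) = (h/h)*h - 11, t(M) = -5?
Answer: -884/3 - I*sqrt(17)/6 ≈ -294.67 - 0.68718*I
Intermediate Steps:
K(h, v) = -11 + h (K(h, v) = 1*h - 11 = h - 11 = -11 + h)
L(k) = 1/3 - sqrt(-1 - k)/6 (L(k) = 1/3 - sqrt(4 + (-5 - k))/6 = 1/3 - sqrt(-1 - k)/6)
(L(16) + K(17, -13)) + (-147 - 1*154) = ((1/3 - sqrt(-1 - 1*16)/6) + (-11 + 17)) + (-147 - 1*154) = ((1/3 - sqrt(-1 - 16)/6) + 6) + (-147 - 154) = ((1/3 - I*sqrt(17)/6) + 6) - 301 = (19/3 - I*sqrt(17)/6) - 301 = -884/3 - I*sqrt(17)/6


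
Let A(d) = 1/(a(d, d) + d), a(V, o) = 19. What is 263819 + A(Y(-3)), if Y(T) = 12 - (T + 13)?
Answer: 5540200/21 ≈ 2.6382e+5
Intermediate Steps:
Y(T) = -1 - T (Y(T) = 12 - (13 + T) = 12 + (-13 - T) = -1 - T)
A(d) = 1/(19 + d)
263819 + A(Y(-3)) = 263819 + 1/(19 + (-1 - 1*(-3))) = 263819 + 1/(19 + (-1 + 3)) = 263819 + 1/(19 + 2) = 263819 + 1/21 = 5540200/21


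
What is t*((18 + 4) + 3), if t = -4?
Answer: -100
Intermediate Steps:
t*((18 + 4) + 3) = -4*((18 + 4) + 3) = -4*(22 + 3) = -4*25 = -100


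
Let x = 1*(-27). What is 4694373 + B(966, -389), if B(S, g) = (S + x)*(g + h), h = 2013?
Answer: 6219309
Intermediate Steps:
x = -27
B(S, g) = (-27 + S)*(2013 + g) (B(S, g) = (S - 27)*(g + 2013) = (-27 + S)*(2013 + g))
4694373 + B(966, -389) = 4694373 + (-54351 - 27*(-389) + 2013*966 + 966*(-389)) = 4694373 + (-54351 + 10503 + 1944558 - 375774) = 4694373 + 1524936 = 6219309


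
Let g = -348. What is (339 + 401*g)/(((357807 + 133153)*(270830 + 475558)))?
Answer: -46403/122148884160 ≈ -3.7989e-7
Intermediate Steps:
(339 + 401*g)/(((357807 + 133153)*(270830 + 475558))) = (339 + 401*(-348))/(((357807 + 133153)*(270830 + 475558))) = (339 - 139548)/((490960*746388)) = -139209/366446652480 = -139209*1/366446652480 = -46403/122148884160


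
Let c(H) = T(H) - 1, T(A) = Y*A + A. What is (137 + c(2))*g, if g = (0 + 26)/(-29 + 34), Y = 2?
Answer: 3692/5 ≈ 738.40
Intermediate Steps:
T(A) = 3*A (T(A) = 2*A + A = 3*A)
c(H) = -1 + 3*H (c(H) = 3*H - 1 = -1 + 3*H)
g = 26/5 ≈ 5.2000
(137 + c(2))*g = (137 + (-1 + 3*2))*(26/5) = (137 + (-1 + 6))*(26/5) = (137 + 5)*(26/5) = 142*(26/5) = 3692/5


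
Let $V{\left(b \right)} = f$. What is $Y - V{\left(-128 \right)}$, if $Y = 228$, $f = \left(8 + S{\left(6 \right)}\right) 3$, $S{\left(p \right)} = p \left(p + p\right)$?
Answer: $-12$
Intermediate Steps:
$S{\left(p \right)} = 2 p^{2}$ ($S{\left(p \right)} = p 2 p = 2 p^{2}$)
$f = 240$ ($f = \left(8 + 2 \cdot 6^{2}\right) 3 = \left(8 + 2 \cdot 36\right) 3 = \left(8 + 72\right) 3 = 80 \cdot 3 = 240$)
$V{\left(b \right)} = 240$
$Y - V{\left(-128 \right)} = 228 - 240 = -12$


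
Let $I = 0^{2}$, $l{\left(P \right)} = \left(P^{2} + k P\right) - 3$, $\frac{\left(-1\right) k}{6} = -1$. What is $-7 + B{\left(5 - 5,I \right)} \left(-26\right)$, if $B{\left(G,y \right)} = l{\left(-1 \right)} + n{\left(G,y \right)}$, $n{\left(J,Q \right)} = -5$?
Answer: $331$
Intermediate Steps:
$k = 6$ ($k = \left(-6\right) \left(-1\right) = 6$)
$l{\left(P \right)} = -3 + P^{2} + 6 P$ ($l{\left(P \right)} = \left(P^{2} + 6 P\right) - 3 = -3 + P^{2} + 6 P$)
$I = 0$
$B{\left(G,y \right)} = -13$ ($B{\left(G,y \right)} = \left(-3 + \left(-1\right)^{2} + 6 \left(-1\right)\right) - 5 = \left(-3 + 1 - 6\right) - 5 = -8 - 5 = -13$)
$-7 + B{\left(5 - 5,I \right)} \left(-26\right) = -7 - -338 = -7 + 338 = 331$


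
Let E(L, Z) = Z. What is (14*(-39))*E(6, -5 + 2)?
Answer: 1638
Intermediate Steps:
(14*(-39))*E(6, -5 + 2) = (14*(-39))*(-5 + 2) = -546*(-3) = 1638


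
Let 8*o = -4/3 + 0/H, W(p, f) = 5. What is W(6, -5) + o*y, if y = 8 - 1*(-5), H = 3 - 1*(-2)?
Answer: 17/6 ≈ 2.8333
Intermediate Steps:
H = 5 (H = 3 + 2 = 5)
y = 13 (y = 8 + 5 = 13)
o = -⅙ (o = (-4/3 + 0/5)/8 = (-4*⅓ + 0*(⅕))/8 = (-4/3 + 0)/8 = (⅛)*(-4/3) = -⅙ ≈ -0.16667)
W(6, -5) + o*y = 5 - ⅙*13 = 5 - 13/6 = 17/6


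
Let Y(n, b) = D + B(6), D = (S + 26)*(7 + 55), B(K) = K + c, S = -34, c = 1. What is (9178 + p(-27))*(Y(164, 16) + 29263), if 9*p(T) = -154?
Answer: 2372358752/9 ≈ 2.6360e+8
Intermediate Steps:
B(K) = 1 + K (B(K) = K + 1 = 1 + K)
D = -496 (D = (-34 + 26)*(7 + 55) = -8*62 = -496)
Y(n, b) = -489 (Y(n, b) = -496 + (1 + 6) = -496 + 7 = -489)
p(T) = -154/9 (p(T) = (⅑)*(-154) = -154/9)
(9178 + p(-27))*(Y(164, 16) + 29263) = (9178 - 154/9)*(-489 + 29263) = (82448/9)*28774 = 2372358752/9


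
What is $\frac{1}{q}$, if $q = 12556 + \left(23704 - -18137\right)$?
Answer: $\frac{1}{54397} \approx 1.8383 \cdot 10^{-5}$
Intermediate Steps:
$q = 54397$ ($q = 12556 + \left(23704 + 18137\right) = 12556 + 41841 = 54397$)
$\frac{1}{q} = \frac{1}{54397}$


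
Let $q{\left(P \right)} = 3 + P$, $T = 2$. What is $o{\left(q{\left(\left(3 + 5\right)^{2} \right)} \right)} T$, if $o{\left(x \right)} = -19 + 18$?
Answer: $-2$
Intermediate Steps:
$o{\left(x \right)} = -1$
$o{\left(q{\left(\left(3 + 5\right)^{2} \right)} \right)} T = \left(-1\right) 2 = -2$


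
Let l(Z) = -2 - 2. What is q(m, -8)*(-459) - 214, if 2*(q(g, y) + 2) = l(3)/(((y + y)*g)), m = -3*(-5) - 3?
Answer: 22375/32 ≈ 699.22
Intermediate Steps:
m = 12 (m = 15 - 3 = 12)
l(Z) = -4
q(g, y) = -2 - 1/(g*y) (q(g, y) = -2 + (-4*1/(g*(y + y)))/2 = -2 + (-4*1/(2*g*y))/2 = -2 + (-2/(g*y))/2 = -2 - 1/(g*y))
q(m, -8)*(-459) - 214 = (-2 - 1/(12*(-8)))*(-459) - 214 = (-2 - 1*1/12*(-⅛))*(-459) - 214 = (-2 + 1/96)*(-459) - 214 = -191/96*(-459) - 214 = 29223/32 - 214 = 22375/32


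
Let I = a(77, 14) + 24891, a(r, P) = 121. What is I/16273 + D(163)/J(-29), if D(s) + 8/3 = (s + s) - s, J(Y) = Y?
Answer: -5651269/1415751 ≈ -3.9917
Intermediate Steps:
I = 25012 (I = 121 + 24891 = 25012)
D(s) = -8/3 + s (D(s) = -8/3 + ((s + s) - s) = -8/3 + (2*s - s) = -8/3 + s)
I/16273 + D(163)/J(-29) = 25012/16273 + (-8/3 + 163)/(-29) = 25012*(1/16273) + (481/3)*(-1/29) = 25012/16273 - 481/87 = -5651269/1415751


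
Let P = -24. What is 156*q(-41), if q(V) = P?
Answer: -3744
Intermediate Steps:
q(V) = -24
156*q(-41) = 156*(-24) = -3744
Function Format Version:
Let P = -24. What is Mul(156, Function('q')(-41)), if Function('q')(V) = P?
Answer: -3744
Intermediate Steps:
Function('q')(V) = -24
Mul(156, Function('q')(-41)) = Mul(156, -24) = -3744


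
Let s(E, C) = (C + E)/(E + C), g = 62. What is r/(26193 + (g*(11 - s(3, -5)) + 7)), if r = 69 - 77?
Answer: -2/6705 ≈ -0.00029828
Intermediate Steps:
s(E, C) = 1 (s(E, C) = (C + E)/(C + E) = 1)
r = -8
r/(26193 + (g*(11 - s(3, -5)) + 7)) = -8/(26193 + (62*(11 - 1*1) + 7)) = -8/(26193 + (62*(11 - 1) + 7)) = -8/(26193 + (62*10 + 7)) = -8/(26193 + (620 + 7)) = -8/(26193 + 627) = -8/26820 = -8*1/26820 = -2/6705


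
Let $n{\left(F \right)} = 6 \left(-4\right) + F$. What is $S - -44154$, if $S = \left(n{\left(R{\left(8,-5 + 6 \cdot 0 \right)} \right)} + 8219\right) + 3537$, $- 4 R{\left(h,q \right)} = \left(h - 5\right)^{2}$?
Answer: $\frac{223535}{4} \approx 55884.0$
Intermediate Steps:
$R{\left(h,q \right)} = - \frac{\left(-5 + h\right)^{2}}{4}$ ($R{\left(h,q \right)} = - \frac{\left(h - 5\right)^{2}}{4} = - \frac{\left(-5 + h\right)^{2}}{4}$)
$n{\left(F \right)} = -24 + F$
$S = \frac{46919}{4}$ ($S = \left(\left(-24 - \frac{\left(-5 + 8\right)^{2}}{4}\right) + 8219\right) + 3537 = \left(\left(-24 - \frac{3^{2}}{4}\right) + 8219\right) + 3537 = \left(\left(-24 - \frac{9}{4}\right) + 8219\right) + 3537 = \left(- \frac{105}{4} + 8219\right) + 3537 = \frac{32771}{4} + 3537 = \frac{46919}{4} \approx 11730.0$)
$S - -44154 = \frac{46919}{4} - -44154 = \frac{46919}{4} + 44154 = \frac{223535}{4}$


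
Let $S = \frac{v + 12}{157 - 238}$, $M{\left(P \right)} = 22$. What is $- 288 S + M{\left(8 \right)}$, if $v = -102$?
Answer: $-298$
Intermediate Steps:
$S = \frac{10}{9}$ ($S = \frac{-102 + 12}{157 - 238} = - \frac{90}{-81} = \left(-90\right) \left(- \frac{1}{81}\right) = \frac{10}{9} \approx 1.1111$)
$- 288 S + M{\left(8 \right)} = \left(-288\right) \frac{10}{9} + 22 = -320 + 22 = -298$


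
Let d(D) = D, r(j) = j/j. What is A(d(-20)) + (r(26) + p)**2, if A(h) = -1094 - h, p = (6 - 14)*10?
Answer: 5167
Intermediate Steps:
r(j) = 1
p = -80 (p = -8*10 = -80)
A(d(-20)) + (r(26) + p)**2 = (-1094 - 1*(-20)) + (1 - 80)**2 = (-1094 + 20) + (-79)**2 = -1074 + 6241 = 5167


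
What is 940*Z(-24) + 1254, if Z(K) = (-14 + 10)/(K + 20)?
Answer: 2194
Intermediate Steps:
Z(K) = -4/(20 + K)
940*Z(-24) + 1254 = 940*(-4/(20 - 24)) + 1254 = 940*(-4/(-4)) + 1254 = 940*(-4*(-¼)) + 1254 = 940*1 + 1254 = 940 + 1254 = 2194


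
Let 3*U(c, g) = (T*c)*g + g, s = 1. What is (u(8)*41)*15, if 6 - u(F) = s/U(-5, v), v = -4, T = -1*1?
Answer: 30135/8 ≈ 3766.9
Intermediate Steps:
T = -1
U(c, g) = g/3 - c*g/3 (U(c, g) = ((-c)*g + g)/3 = (-c*g + g)/3 = (g - c*g)/3 = g/3 - c*g/3)
u(F) = 49/8 (u(F) = 6 - 1/((1/3)*(-4)*(1 - 1*(-5))) = 6 - 1/((1/3)*(-4)*(1 + 5)) = 6 - 1/((1/3)*(-4)*6) = 6 - 1/(-8) = 6 - (-1)/8 = 6 - 1*(-1/8) = 6 + 1/8 = 49/8)
(u(8)*41)*15 = ((49/8)*41)*15 = (2009/8)*15 = 30135/8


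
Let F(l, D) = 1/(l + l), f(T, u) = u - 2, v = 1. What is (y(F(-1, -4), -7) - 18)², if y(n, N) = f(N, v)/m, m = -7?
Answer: 15625/49 ≈ 318.88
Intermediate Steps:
f(T, u) = -2 + u
F(l, D) = 1/(2*l)
y(n, N) = ⅐ (y(n, N) = (-2 + 1)/(-7) = -1*(-⅐) = ⅐)
(y(F(-1, -4), -7) - 18)² = (⅐ - 18)² = (-125/7)² = 15625/49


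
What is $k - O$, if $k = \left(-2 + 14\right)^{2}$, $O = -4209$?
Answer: $4353$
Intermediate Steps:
$k = 144$ ($k = 12^{2} = 144$)
$k - O = 144 - -4209 = 144 + 4209 = 4353$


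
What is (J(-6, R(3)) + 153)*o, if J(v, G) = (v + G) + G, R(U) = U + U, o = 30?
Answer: 4770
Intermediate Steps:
R(U) = 2*U
J(v, G) = v + 2*G (J(v, G) = (G + v) + G = v + 2*G)
(J(-6, R(3)) + 153)*o = ((-6 + 2*(2*3)) + 153)*30 = ((-6 + 2*6) + 153)*30 = ((-6 + 12) + 153)*30 = (6 + 153)*30 = 159*30 = 4770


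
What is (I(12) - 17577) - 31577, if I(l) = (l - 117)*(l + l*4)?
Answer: -55454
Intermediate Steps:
I(l) = 5*l*(-117 + l) (I(l) = (-117 + l)*(l + 4*l) = (-117 + l)*(5*l) = 5*l*(-117 + l))
(I(12) - 17577) - 31577 = (5*12*(-117 + 12) - 17577) - 31577 = (5*12*(-105) - 17577) - 31577 = (-6300 - 17577) - 31577 = -23877 - 31577 = -55454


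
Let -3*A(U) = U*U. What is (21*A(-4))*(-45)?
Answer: 5040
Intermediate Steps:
A(U) = -U**2/3 (A(U) = -U*U/3 = -U**2/3)
(21*A(-4))*(-45) = (21*(-1/3*(-4)**2))*(-45) = (21*(-1/3*16))*(-45) = (21*(-16/3))*(-45) = -112*(-45) = 5040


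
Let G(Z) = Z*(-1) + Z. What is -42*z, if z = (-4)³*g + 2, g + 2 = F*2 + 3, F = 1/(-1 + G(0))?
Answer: -2772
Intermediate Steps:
G(Z) = 0 (G(Z) = -Z + Z = 0)
F = -1 (F = 1/(-1 + 0) = 1/(-1) = -1)
g = -1 (g = -2 + (-1*2 + 3) = -2 + (-2 + 3) = -2 + 1 = -1)
z = 66 (z = (-4)³*(-1) + 2 = -64*(-1) + 2 = 64 + 2 = 66)
-42*z = -42*66 = -2772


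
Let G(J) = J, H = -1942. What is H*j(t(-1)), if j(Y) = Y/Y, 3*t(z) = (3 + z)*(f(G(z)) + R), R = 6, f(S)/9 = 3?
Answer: -1942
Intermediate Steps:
f(S) = 27 (f(S) = 9*3 = 27)
t(z) = 33 + 11*z (t(z) = ((3 + z)*(27 + 6))/3 = ((3 + z)*33)/3 = (99 + 33*z)/3 = 33 + 11*z)
j(Y) = 1
H*j(t(-1)) = -1942*1 = -1942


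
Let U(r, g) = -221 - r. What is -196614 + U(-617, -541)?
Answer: -196218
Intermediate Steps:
-196614 + U(-617, -541) = -196614 + (-221 - 1*(-617)) = -196614 + (-221 + 617) = -196614 + 396 = -196218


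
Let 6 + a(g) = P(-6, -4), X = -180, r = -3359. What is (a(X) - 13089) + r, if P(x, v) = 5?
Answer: -16449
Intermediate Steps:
a(g) = -1 (a(g) = -6 + 5 = -1)
(a(X) - 13089) + r = (-1 - 13089) - 3359 = -13090 - 3359 = -16449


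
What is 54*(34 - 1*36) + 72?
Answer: -36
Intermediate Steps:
54*(34 - 1*36) + 72 = 54*(34 - 36) + 72 = 54*(-2) + 72 = -108 + 72 = -36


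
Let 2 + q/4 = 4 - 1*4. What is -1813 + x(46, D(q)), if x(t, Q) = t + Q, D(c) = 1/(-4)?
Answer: -7069/4 ≈ -1767.3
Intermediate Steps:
q = -8 (q = -8 + 4*(4 - 1*4) = -8 + 4*(4 - 4) = -8 + 4*0 = -8 + 0 = -8)
D(c) = -¼
x(t, Q) = Q + t
-1813 + x(46, D(q)) = -1813 + (-¼ + 46) = -1813 + 183/4 = -7069/4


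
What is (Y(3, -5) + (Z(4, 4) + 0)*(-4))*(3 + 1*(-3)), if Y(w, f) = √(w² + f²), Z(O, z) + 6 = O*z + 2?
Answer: 0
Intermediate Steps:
Z(O, z) = -4 + O*z (Z(O, z) = -6 + (O*z + 2) = -6 + (2 + O*z) = -4 + O*z)
Y(w, f) = √(f² + w²)
(Y(3, -5) + (Z(4, 4) + 0)*(-4))*(3 + 1*(-3)) = (√((-5)² + 3²) + ((-4 + 4*4) + 0)*(-4))*(3 + 1*(-3)) = (√(25 + 9) + ((-4 + 16) + 0)*(-4))*(3 - 3) = (√34 + (12 + 0)*(-4))*0 = (√34 + 12*(-4))*0 = (√34 - 48)*0 = (-48 + √34)*0 = 0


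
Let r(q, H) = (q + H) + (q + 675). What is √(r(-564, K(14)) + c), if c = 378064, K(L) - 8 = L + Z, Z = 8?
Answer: 11*√3121 ≈ 614.53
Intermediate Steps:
K(L) = 16 + L (K(L) = 8 + (L + 8) = 8 + (8 + L) = 16 + L)
r(q, H) = 675 + H + 2*q (r(q, H) = (H + q) + (675 + q) = 675 + H + 2*q)
√(r(-564, K(14)) + c) = √((675 + (16 + 14) + 2*(-564)) + 378064) = √((675 + 30 - 1128) + 378064) = √(-423 + 378064) = √377641 = 11*√3121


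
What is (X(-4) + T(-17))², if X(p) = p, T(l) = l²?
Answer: 81225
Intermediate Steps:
(X(-4) + T(-17))² = (-4 + (-17)²)² = (-4 + 289)² = 285² = 81225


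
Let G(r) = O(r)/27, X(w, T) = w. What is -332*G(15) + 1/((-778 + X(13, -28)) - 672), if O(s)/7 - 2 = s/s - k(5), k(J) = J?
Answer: 2226383/12933 ≈ 172.15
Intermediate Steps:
O(s) = -14 (O(s) = 14 + 7*(s/s - 1*5) = 14 + 7*(1 - 5) = 14 + 7*(-4) = 14 - 28 = -14)
G(r) = -14/27
-332*G(15) + 1/((-778 + X(13, -28)) - 672) = -332*(-14/27) + 1/((-778 + 13) - 672) = 4648/27 + 1/(-765 - 672) = 4648/27 + 1/(-1437) = 4648/27 - 1/1437 = 2226383/12933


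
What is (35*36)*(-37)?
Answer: -46620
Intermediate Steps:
(35*36)*(-37) = 1260*(-37) = -46620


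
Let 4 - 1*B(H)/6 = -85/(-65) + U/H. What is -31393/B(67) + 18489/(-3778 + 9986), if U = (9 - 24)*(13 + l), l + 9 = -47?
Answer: 10651079149/14061120 ≈ 757.48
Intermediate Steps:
l = -56 (l = -9 - 47 = -56)
U = 645 (U = (9 - 24)*(13 - 56) = -15*(-43) = 645)
B(H) = 210/13 - 3870/H (B(H) = 24 - 6*(-85/(-65) + 645/H) = 24 - 6*(-85*(-1/65) + 645/H) = 24 - 6*(17/13 + 645/H) = 24 + (-102/13 - 3870/H) = 210/13 - 3870/H)
-31393/B(67) + 18489/(-3778 + 9986) = -31393/(210/13 - 3870/67) + 18489/(-3778 + 9986) = -31393/(210/13 - 3870*1/67) + 18489/6208 = -31393/(210/13 - 3870/67) + 18489*(1/6208) = -31393/(-36240/871) + 18489/6208 = -31393*(-871/36240) + 18489/6208 = 27343303/36240 + 18489/6208 = 10651079149/14061120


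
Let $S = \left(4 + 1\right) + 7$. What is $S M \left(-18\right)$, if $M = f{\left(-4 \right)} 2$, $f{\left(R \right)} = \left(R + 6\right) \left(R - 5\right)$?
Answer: $7776$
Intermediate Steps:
$f{\left(R \right)} = \left(-5 + R\right) \left(6 + R\right)$ ($f{\left(R \right)} = \left(6 + R\right) \left(-5 + R\right) = \left(-5 + R\right) \left(6 + R\right)$)
$S = 12$ ($S = 5 + 7 = 12$)
$M = -36$ ($M = \left(-30 - 4 + \left(-4\right)^{2}\right) 2 = \left(-30 - 4 + 16\right) 2 = \left(-18\right) 2 = -36$)
$S M \left(-18\right) = 12 \left(-36\right) \left(-18\right) = \left(-432\right) \left(-18\right) = 7776$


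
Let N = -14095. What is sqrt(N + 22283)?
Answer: 2*sqrt(2047) ≈ 90.488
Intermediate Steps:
sqrt(N + 22283) = sqrt(-14095 + 22283) = sqrt(8188) = 2*sqrt(2047)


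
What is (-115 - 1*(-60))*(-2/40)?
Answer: 11/4 ≈ 2.7500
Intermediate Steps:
(-115 - 1*(-60))*(-2/40) = (-115 + 60)*(-2*1/40) = -55*(-1/20) = 11/4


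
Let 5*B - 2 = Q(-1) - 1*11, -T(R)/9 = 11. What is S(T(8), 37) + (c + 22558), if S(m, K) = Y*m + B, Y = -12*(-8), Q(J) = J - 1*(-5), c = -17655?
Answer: -4602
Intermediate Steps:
T(R) = -99 (T(R) = -9*11 = -99)
Q(J) = 5 + J (Q(J) = J + 5 = 5 + J)
B = -1 (B = ⅖ + ((5 - 1) - 1*11)/5 = ⅖ + (4 - 11)/5 = ⅖ + (⅕)*(-7) = ⅖ - 7/5 = -1)
Y = 96
S(m, K) = -1 + 96*m (S(m, K) = 96*m - 1 = -1 + 96*m)
S(T(8), 37) + (c + 22558) = (-1 + 96*(-99)) + (-17655 + 22558) = (-1 - 9504) + 4903 = -9505 + 4903 = -4602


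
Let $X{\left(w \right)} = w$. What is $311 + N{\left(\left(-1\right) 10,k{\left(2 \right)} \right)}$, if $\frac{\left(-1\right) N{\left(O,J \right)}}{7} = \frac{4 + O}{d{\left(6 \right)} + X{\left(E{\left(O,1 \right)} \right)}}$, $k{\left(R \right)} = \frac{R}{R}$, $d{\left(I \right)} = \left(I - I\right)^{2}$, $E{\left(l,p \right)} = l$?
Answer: $\frac{1534}{5} \approx 306.8$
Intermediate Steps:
$d{\left(I \right)} = 0$ ($d{\left(I \right)} = 0^{2} = 0$)
$k{\left(R \right)} = 1$
$N{\left(O,J \right)} = - \frac{7 \left(4 + O\right)}{O}$ ($N{\left(O,J \right)} = - 7 \frac{4 + O}{0 + O} = - 7 \frac{4 + O}{O} = - \frac{7 \left(4 + O\right)}{O}$)
$311 + N{\left(\left(-1\right) 10,k{\left(2 \right)} \right)} = 311 - \left(7 + \frac{28}{\left(-1\right) 10}\right) = 311 - \left(7 + \frac{28}{-10}\right) = 311 - \frac{21}{5} = \frac{1534}{5}$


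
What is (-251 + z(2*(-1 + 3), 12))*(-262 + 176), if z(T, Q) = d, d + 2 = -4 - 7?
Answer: 22704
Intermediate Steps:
d = -13 (d = -2 + (-4 - 7) = -2 - 11 = -13)
z(T, Q) = -13
(-251 + z(2*(-1 + 3), 12))*(-262 + 176) = (-251 - 13)*(-262 + 176) = -264*(-86) = 22704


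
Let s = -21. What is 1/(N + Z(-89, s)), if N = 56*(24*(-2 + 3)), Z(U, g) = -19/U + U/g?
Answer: 1869/2520256 ≈ 0.00074159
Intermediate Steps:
N = 1344 (N = 56*(24*1) = 56*24 = 1344)
1/(N + Z(-89, s)) = 1/(1344 + (-19/(-89) - 89/(-21))) = 1/(1344 + (-19*(-1/89) - 89*(-1/21))) = 1/(1344 + (19/89 + 89/21)) = 1/(1344 + 8320/1869) = 1/(2520256/1869) = 1869/2520256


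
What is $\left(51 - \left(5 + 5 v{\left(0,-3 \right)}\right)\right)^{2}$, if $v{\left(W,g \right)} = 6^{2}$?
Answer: $17956$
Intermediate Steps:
$v{\left(W,g \right)} = 36$
$\left(51 - \left(5 + 5 v{\left(0,-3 \right)}\right)\right)^{2} = \left(51 - 185\right)^{2} = \left(-134\right)^{2} = 17956$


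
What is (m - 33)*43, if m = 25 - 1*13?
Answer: -903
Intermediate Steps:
m = 12 (m = 25 - 13 = 12)
(m - 33)*43 = (12 - 33)*43 = -21*43 = -903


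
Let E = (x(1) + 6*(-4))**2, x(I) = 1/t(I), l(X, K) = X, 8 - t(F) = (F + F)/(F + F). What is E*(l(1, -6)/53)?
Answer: 27889/2597 ≈ 10.739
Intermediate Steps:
t(F) = 7 (t(F) = 8 - (F + F)/(F + F) = 8 - 2*F/(2*F) = 8 - 2*F*1/(2*F) = 8 - 1*1 = 8 - 1 = 7)
x(I) = 1/7
E = 27889/49 (E = (1/7 + 6*(-4))**2 = (1/7 - 24)**2 = (-167/7)**2 = 27889/49 ≈ 569.16)
E*(l(1, -6)/53) = 27889*(1/53)/49 = 27889*(1*(1/53))/49 = (27889/49)*(1/53) = 27889/2597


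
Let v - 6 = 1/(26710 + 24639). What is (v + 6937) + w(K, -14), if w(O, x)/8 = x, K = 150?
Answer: 350765020/51349 ≈ 6831.0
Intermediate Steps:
w(O, x) = 8*x
v = 308095/51349 (v = 6 + 1/(26710 + 24639) = 6 + 1/51349 = 308095/51349 ≈ 6.0000)
(v + 6937) + w(K, -14) = (308095/51349 + 6937) + 8*(-14) = 356516108/51349 - 112 = 350765020/51349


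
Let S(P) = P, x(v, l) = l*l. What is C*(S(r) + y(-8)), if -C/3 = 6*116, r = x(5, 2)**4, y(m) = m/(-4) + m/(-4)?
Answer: -542880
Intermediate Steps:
x(v, l) = l**2
y(m) = -m/2 (y(m) = m*(-1/4) + m*(-1/4) = -m/4 - m/4 = -m/2)
r = 256 (r = (2**2)**4 = 4**4 = 256)
C = -2088 (C = -18*116 = -3*696 = -2088)
C*(S(r) + y(-8)) = -2088*(256 - 1/2*(-8)) = -2088*(256 + 4) = -2088*260 = -542880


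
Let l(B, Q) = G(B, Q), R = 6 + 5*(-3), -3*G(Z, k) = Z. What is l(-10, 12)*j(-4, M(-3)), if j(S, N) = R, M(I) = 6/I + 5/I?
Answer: -30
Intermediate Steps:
M(I) = 11/I
G(Z, k) = -Z/3
R = -9 (R = 6 - 15 = -9)
j(S, N) = -9
l(B, Q) = -B/3
l(-10, 12)*j(-4, M(-3)) = -1/3*(-10)*(-9) = (10/3)*(-9) = -30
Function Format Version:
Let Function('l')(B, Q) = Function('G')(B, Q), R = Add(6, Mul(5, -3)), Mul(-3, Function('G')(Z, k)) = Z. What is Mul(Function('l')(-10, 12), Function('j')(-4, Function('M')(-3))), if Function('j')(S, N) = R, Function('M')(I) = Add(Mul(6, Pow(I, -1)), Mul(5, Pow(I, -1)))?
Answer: -30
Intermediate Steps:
Function('M')(I) = Mul(11, Pow(I, -1))
Function('G')(Z, k) = Mul(Rational(-1, 3), Z)
R = -9 (R = Add(6, -15) = -9)
Function('j')(S, N) = -9
Function('l')(B, Q) = Mul(Rational(-1, 3), B)
Mul(Function('l')(-10, 12), Function('j')(-4, Function('M')(-3))) = Mul(Mul(Rational(-1, 3), -10), -9) = Mul(Rational(10, 3), -9) = -30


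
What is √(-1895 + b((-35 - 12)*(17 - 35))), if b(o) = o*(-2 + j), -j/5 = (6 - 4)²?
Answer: I*√20507 ≈ 143.2*I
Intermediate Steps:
j = -20 (j = -5*(6 - 4)² = -5*2² = -5*4 = -20)
b(o) = -22*o (b(o) = o*(-2 - 20) = o*(-22) = -22*o)
√(-1895 + b((-35 - 12)*(17 - 35))) = √(-1895 - 22*(-35 - 12)*(17 - 35)) = √(-1895 - (-1034)*(-18)) = √(-1895 - 22*846) = √(-1895 - 18612) = √(-20507) = I*√20507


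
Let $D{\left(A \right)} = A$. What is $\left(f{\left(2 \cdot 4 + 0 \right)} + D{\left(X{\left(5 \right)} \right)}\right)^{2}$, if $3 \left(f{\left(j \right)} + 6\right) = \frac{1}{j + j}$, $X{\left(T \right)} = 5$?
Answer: $\frac{2209}{2304} \approx 0.95877$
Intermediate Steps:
$f{\left(j \right)} = -6 + \frac{1}{6 j}$ ($f{\left(j \right)} = -6 + \frac{1}{3 \left(j + j\right)} = -6 + \frac{1}{3 \cdot 2 j} = -6 + \frac{\frac{1}{2} \frac{1}{j}}{3} = -6 + \frac{1}{6 j}$)
$\left(f{\left(2 \cdot 4 + 0 \right)} + D{\left(X{\left(5 \right)} \right)}\right)^{2} = \left(\left(-6 + \frac{1}{6 \left(2 \cdot 4 + 0\right)}\right) + 5\right)^{2} = \left(\left(-6 + \frac{1}{6 \left(8 + 0\right)}\right) + 5\right)^{2} = \left(\left(-6 + \frac{1}{6 \cdot 8}\right) + 5\right)^{2} = \left(\left(-6 + \frac{1}{6} \cdot \frac{1}{8}\right) + 5\right)^{2} = \left(\left(-6 + \frac{1}{48}\right) + 5\right)^{2} = \left(- \frac{287}{48} + 5\right)^{2} = \left(- \frac{47}{48}\right)^{2} = \frac{2209}{2304}$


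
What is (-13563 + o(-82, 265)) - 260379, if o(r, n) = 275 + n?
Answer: -273402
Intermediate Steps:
(-13563 + o(-82, 265)) - 260379 = (-13563 + (275 + 265)) - 260379 = (-13563 + 540) - 260379 = -13023 - 260379 = -273402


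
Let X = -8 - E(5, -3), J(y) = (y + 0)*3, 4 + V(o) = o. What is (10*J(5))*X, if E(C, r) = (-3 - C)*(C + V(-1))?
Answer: -1200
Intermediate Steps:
V(o) = -4 + o
E(C, r) = (-5 + C)*(-3 - C) (E(C, r) = (-3 - C)*(C + (-4 - 1)) = (-3 - C)*(C - 5) = (-3 - C)*(-5 + C) = (-5 + C)*(-3 - C))
J(y) = 3*y (J(y) = y*3 = 3*y)
X = -8 (X = -8 - (15 - 1*5² + 2*5) = -8 - (15 - 1*25 + 10) = -8 - (15 - 25 + 10) = -8 - 1*0 = -8 + 0 = -8)
(10*J(5))*X = (10*(3*5))*(-8) = (10*15)*(-8) = 150*(-8) = -1200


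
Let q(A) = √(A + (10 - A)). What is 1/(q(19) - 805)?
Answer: -161/129603 - √10/648015 ≈ -0.0012471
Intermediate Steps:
q(A) = √10
1/(q(19) - 805) = 1/(√10 - 805) = 1/(-805 + √10)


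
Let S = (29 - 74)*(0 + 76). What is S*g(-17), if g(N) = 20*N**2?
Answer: -19767600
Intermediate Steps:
S = -3420 (S = -45*76 = -3420)
S*g(-17) = -68400*(-17)**2 = -68400*289 = -3420*5780 = -19767600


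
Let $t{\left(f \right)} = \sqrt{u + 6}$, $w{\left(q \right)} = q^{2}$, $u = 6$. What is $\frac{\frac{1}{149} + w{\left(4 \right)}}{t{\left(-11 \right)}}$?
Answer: $\frac{795 \sqrt{3}}{298} \approx 4.6207$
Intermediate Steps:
$t{\left(f \right)} = 2 \sqrt{3}$ ($t{\left(f \right)} = \sqrt{6 + 6} = \sqrt{12} = 2 \sqrt{3}$)
$\frac{\frac{1}{149} + w{\left(4 \right)}}{t{\left(-11 \right)}} = \frac{\frac{1}{149} + 4^{2}}{2 \sqrt{3}} = \left(\frac{1}{149} + 16\right) \frac{\sqrt{3}}{6} = \frac{2385 \frac{\sqrt{3}}{6}}{149} = \frac{795 \sqrt{3}}{298}$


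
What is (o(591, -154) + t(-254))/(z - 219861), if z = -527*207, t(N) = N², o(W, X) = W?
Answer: -65107/328950 ≈ -0.19792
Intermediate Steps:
z = -109089
(o(591, -154) + t(-254))/(z - 219861) = (591 + (-254)²)/(-109089 - 219861) = (591 + 64516)/(-328950) = 65107*(-1/328950) = -65107/328950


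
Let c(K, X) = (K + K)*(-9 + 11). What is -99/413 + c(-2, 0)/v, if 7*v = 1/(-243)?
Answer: 5620005/413 ≈ 13608.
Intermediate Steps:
v = -1/1701 (v = (⅐)/(-243) = (⅐)*(-1/243) = -1/1701 ≈ -0.00058789)
c(K, X) = 4*K (c(K, X) = (2*K)*2 = 4*K)
-99/413 + c(-2, 0)/v = -99/413 + (4*(-2))/(-1/1701) = -99*1/413 - 8*(-1701) = -99/413 + 13608 = 5620005/413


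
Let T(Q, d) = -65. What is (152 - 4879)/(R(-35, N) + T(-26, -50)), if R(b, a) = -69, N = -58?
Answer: 4727/134 ≈ 35.276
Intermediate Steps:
(152 - 4879)/(R(-35, N) + T(-26, -50)) = (152 - 4879)/(-69 - 65) = -4727/(-134) = -4727*(-1/134) = 4727/134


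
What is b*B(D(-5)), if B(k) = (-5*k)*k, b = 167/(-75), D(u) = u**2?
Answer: 20875/3 ≈ 6958.3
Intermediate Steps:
b = -167/75 (b = 167*(-1/75) = -167/75 ≈ -2.2267)
B(k) = -5*k**2
b*B(D(-5)) = -(-167)*((-5)**2)**2/15 = -(-167)*25**2/15 = -(-167)*625/15 = -167/75*(-3125) = 20875/3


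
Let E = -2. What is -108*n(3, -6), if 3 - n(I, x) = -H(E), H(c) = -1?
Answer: -216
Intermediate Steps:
n(I, x) = 2 (n(I, x) = 3 - (-1)*(-1) = 3 - 1*1 = 3 - 1 = 2)
-108*n(3, -6) = -108*2 = -216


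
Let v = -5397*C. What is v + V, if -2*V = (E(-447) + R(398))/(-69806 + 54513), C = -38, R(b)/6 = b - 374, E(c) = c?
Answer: 6272760093/30586 ≈ 2.0509e+5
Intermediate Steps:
R(b) = -2244 + 6*b (R(b) = 6*(b - 374) = 6*(-374 + b) = -2244 + 6*b)
v = 205086 (v = -5397*(-38) = 205086)
V = -303/30586 (V = -(-447 + (-2244 + 6*398))/(2*(-69806 + 54513)) = -(-447 + (-2244 + 2388))/(2*(-15293)) = -(-447 + 144)*(-1)/(2*15293) = -(-303)*(-1)/(2*15293) = -½*303/15293 = -303/30586 ≈ -0.0099065)
v + V = 205086 - 303/30586 = 6272760093/30586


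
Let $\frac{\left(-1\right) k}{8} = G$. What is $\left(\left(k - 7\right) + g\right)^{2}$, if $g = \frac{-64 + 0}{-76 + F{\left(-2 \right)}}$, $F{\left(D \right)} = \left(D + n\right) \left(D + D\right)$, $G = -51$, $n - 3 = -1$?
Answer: $\frac{58293225}{361} \approx 1.6148 \cdot 10^{5}$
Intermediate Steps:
$n = 2$ ($n = 3 - 1 = 2$)
$k = 408$ ($k = \left(-8\right) \left(-51\right) = 408$)
$F{\left(D \right)} = 2 D \left(2 + D\right)$ ($F{\left(D \right)} = \left(D + 2\right) \left(D + D\right) = \left(2 + D\right) 2 D = 2 D \left(2 + D\right)$)
$g = \frac{16}{19}$ ($g = \frac{-64 + 0}{-76 + 2 \left(-2\right) \left(2 - 2\right)} = - \frac{64}{-76 + 2 \left(-2\right) 0} = - \frac{64}{-76 + 0} = - \frac{64}{-76} = \left(-64\right) \left(- \frac{1}{76}\right) = \frac{16}{19} \approx 0.8421$)
$\left(\left(k - 7\right) + g\right)^{2} = \left(\left(408 - 7\right) + \frac{16}{19}\right)^{2} = \left(401 + \frac{16}{19}\right)^{2} = \left(\frac{7635}{19}\right)^{2} = \frac{58293225}{361}$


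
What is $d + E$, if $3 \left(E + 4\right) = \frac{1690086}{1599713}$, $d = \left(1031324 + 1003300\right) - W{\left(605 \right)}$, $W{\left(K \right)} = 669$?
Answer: $\frac{3253738419425}{1599713} \approx 2.034 \cdot 10^{6}$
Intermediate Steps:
$d = 2033955$ ($d = \left(1031324 + 1003300\right) - 669 = 2034624 - 669 = 2033955$)
$E = - \frac{5835490}{1599713}$ ($E = -4 + \frac{1690086 \cdot \frac{1}{1599713}}{3} = -4 + \frac{1}{3} \cdot \frac{1690086}{1599713} = -4 + \frac{563362}{1599713} = - \frac{5835490}{1599713} \approx -3.6478$)
$d + E = 2033955 - \frac{5835490}{1599713} = \frac{3253738419425}{1599713}$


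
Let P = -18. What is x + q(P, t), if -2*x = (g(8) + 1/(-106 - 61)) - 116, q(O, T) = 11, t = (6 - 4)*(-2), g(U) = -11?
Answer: 12442/167 ≈ 74.503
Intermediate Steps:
t = -4 (t = 2*(-2) = -4)
x = 10605/167 (x = -((-11 + 1/(-106 - 61)) - 116)/2 = -((-11 + 1/(-167)) - 116)/2 = -((-11 - 1/167) - 116)/2 = -(-1838/167 - 116)/2 = -½*(-21210/167) = 10605/167 ≈ 63.503)
x + q(P, t) = 10605/167 + 11 = 12442/167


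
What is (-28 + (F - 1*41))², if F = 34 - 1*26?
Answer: 3721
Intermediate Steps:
F = 8 (F = 34 - 26 = 8)
(-28 + (F - 1*41))² = (-28 + (8 - 1*41))² = (-28 + (8 - 41))² = (-28 - 33)² = (-61)² = 3721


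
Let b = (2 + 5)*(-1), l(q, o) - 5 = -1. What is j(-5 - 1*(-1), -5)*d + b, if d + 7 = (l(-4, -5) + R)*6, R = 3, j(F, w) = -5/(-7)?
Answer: 18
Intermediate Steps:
j(F, w) = 5/7 (j(F, w) = -5*(-1/7) = 5/7)
l(q, o) = 4 (l(q, o) = 5 - 1 = 4)
b = -7 (b = 7*(-1) = -7)
d = 35 (d = -7 + (4 + 3)*6 = -7 + 7*6 = -7 + 42 = 35)
j(-5 - 1*(-1), -5)*d + b = (5/7)*35 - 7 = 25 - 7 = 18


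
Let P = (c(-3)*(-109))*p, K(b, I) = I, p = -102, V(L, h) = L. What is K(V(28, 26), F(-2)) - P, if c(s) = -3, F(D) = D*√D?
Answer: 33354 - 2*I*√2 ≈ 33354.0 - 2.8284*I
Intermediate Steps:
F(D) = D^(3/2)
P = -33354 (P = -3*(-109)*(-102) = 327*(-102) = -33354)
K(V(28, 26), F(-2)) - P = (-2)^(3/2) - 1*(-33354) = -2*I*√2 + 33354 = 33354 - 2*I*√2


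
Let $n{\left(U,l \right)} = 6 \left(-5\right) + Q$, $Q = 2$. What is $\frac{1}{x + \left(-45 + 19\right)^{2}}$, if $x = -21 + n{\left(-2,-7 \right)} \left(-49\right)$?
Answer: $\frac{1}{2027} \approx 0.00049334$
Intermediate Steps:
$n{\left(U,l \right)} = -28$ ($n{\left(U,l \right)} = 6 \left(-5\right) + 2 = -30 + 2 = -28$)
$x = 1351$ ($x = -21 - -1372 = -21 + 1372 = 1351$)
$\frac{1}{x + \left(-45 + 19\right)^{2}} = \frac{1}{1351 + \left(-45 + 19\right)^{2}} = \frac{1}{1351 + \left(-26\right)^{2}} = \frac{1}{1351 + 676} = \frac{1}{2027}$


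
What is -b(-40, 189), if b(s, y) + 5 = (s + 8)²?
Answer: -1019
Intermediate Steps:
b(s, y) = -5 + (8 + s)² (b(s, y) = -5 + (s + 8)² = -5 + (8 + s)²)
-b(-40, 189) = -(-5 + (8 - 40)²) = -(-5 + (-32)²) = -(-5 + 1024) = -1*1019 = -1019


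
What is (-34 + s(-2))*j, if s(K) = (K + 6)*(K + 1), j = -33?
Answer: 1254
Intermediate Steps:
s(K) = (1 + K)*(6 + K) (s(K) = (6 + K)*(1 + K) = (1 + K)*(6 + K))
(-34 + s(-2))*j = (-34 + (6 + (-2)² + 7*(-2)))*(-33) = (-34 + (6 + 4 - 14))*(-33) = (-34 - 4)*(-33) = -38*(-33) = 1254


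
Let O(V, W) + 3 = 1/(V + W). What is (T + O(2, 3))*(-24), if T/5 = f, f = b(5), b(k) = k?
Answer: -2664/5 ≈ -532.80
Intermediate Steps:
f = 5
O(V, W) = -3 + 1/(V + W)
T = 25 (T = 5*5 = 25)
(T + O(2, 3))*(-24) = (25 + (1 - 3*2 - 3*3)/(2 + 3))*(-24) = (25 + (1 - 6 - 9)/5)*(-24) = (25 + (⅕)*(-14))*(-24) = (25 - 14/5)*(-24) = (111/5)*(-24) = -2664/5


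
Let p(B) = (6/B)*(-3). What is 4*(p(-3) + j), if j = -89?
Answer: -332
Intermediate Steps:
p(B) = -18/B
4*(p(-3) + j) = 4*(-18/(-3) - 89) = 4*(-18*(-⅓) - 89) = 4*(6 - 89) = 4*(-83) = -332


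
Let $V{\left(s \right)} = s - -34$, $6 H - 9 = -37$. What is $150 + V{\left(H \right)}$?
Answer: $\frac{538}{3} \approx 179.33$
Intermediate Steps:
$H = - \frac{14}{3}$ ($H = \frac{3}{2} + \frac{1}{6} \left(-37\right) = \frac{3}{2} - \frac{37}{6} = - \frac{14}{3} \approx -4.6667$)
$V{\left(s \right)} = 34 + s$ ($V{\left(s \right)} = s + 34 = 34 + s$)
$150 + V{\left(H \right)} = 150 + \left(34 - \frac{14}{3}\right) = 150 + \frac{88}{3} = \frac{538}{3}$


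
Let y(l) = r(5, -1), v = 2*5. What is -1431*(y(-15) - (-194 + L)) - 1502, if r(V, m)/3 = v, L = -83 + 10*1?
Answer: -426509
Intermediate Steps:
L = -73 (L = -83 + 10 = -73)
v = 10
r(V, m) = 30 (r(V, m) = 3*10 = 30)
y(l) = 30
-1431*(y(-15) - (-194 + L)) - 1502 = -1431*(30 - (-194 - 73)) - 1502 = -1431*(30 - 1*(-267)) - 1502 = -1431*(30 + 267) - 1502 = -1431*297 - 1502 = -425007 - 1502 = -426509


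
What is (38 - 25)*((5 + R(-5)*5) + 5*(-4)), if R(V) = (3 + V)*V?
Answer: 455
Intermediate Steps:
R(V) = V*(3 + V)
(38 - 25)*((5 + R(-5)*5) + 5*(-4)) = (38 - 25)*((5 - 5*(3 - 5)*5) + 5*(-4)) = 13*((5 - 5*(-2)*5) - 20) = 13*((5 + 10*5) - 20) = 13*((5 + 50) - 20) = 13*(55 - 20) = 13*35 = 455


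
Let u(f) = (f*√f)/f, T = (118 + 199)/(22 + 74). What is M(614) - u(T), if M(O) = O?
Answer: 614 - √1902/24 ≈ 612.18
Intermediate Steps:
T = 317/96 ≈ 3.3021
u(f) = √f (u(f) = f^(3/2)/f = √f)
M(614) - u(T) = 614 - √(317/96) = 614 - √1902/24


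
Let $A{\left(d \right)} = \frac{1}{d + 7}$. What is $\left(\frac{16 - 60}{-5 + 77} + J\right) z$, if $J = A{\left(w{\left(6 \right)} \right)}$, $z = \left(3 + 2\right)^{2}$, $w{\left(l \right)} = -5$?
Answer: $- \frac{25}{9} \approx -2.7778$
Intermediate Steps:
$z = 25$ ($z = 5^{2} = 25$)
$A{\left(d \right)} = \frac{1}{7 + d}$
$J = \frac{1}{2}$ ($J = \frac{1}{7 - 5} = \frac{1}{2} \approx 0.5$)
$\left(\frac{16 - 60}{-5 + 77} + J\right) z = \left(\frac{16 - 60}{-5 + 77} + \frac{1}{2}\right) 25 = \left(- \frac{44}{72} + \frac{1}{2}\right) 25 = \left(\left(-44\right) \frac{1}{72} + \frac{1}{2}\right) 25 = \left(- \frac{11}{18} + \frac{1}{2}\right) 25 = \left(- \frac{1}{9}\right) 25 = - \frac{25}{9}$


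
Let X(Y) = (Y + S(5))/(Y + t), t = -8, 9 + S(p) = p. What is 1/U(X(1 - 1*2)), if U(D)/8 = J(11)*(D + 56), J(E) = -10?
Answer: -9/40720 ≈ -0.00022102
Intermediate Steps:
S(p) = -9 + p
X(Y) = (-4 + Y)/(-8 + Y) (X(Y) = (Y + (-9 + 5))/(Y - 8) = (Y - 4)/(-8 + Y) = (-4 + Y)/(-8 + Y))
U(D) = -4480 - 80*D (U(D) = 8*(-10*(D + 56)) = 8*(-10*(56 + D)) = 8*(-560 - 10*D) = -4480 - 80*D)
1/U(X(1 - 1*2)) = 1/(-4480 - 80*(-4 + (1 - 1*2))/(-8 + (1 - 1*2))) = 1/(-4480 - 80*(-4 + (1 - 2))/(-8 + (1 - 2))) = 1/(-4480 - 80*(-4 - 1)/(-8 - 1)) = 1/(-4480 - 80*(-5)/(-9)) = 1/(-4480 - (-80)*(-5)/9) = 1/(-4480 - 80*5/9) = 1/(-4480 - 400/9) = 1/(-40720/9) = -9/40720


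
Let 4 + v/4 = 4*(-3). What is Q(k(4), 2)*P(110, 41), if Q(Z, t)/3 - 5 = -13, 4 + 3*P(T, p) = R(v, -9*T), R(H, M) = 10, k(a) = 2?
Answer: -48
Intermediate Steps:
v = -64 (v = -16 + 4*(4*(-3)) = -16 + 4*(-12) = -16 - 48 = -64)
P(T, p) = 2 (P(T, p) = -4/3 + (⅓)*10 = -4/3 + 10/3 = 2)
Q(Z, t) = -24 (Q(Z, t) = 15 + 3*(-13) = 15 - 39 = -24)
Q(k(4), 2)*P(110, 41) = -24*2 = -48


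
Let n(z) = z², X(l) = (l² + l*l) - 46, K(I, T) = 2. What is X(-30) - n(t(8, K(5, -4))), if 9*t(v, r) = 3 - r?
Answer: 142073/81 ≈ 1754.0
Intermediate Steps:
X(l) = -46 + 2*l² (X(l) = (l² + l²) - 46 = 2*l² - 46 = -46 + 2*l²)
t(v, r) = ⅓ - r/9 (t(v, r) = (3 - r)/9 = ⅓ - r/9)
X(-30) - n(t(8, K(5, -4))) = (-46 + 2*(-30)²) - (⅓ - ⅑*2)² = (-46 + 2*900) - (⅓ - 2/9)² = (-46 + 1800) - (⅑)² = 1754 - 1*1/81 = 1754 - 1/81 = 142073/81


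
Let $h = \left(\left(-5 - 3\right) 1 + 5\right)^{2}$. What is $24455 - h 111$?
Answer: $23456$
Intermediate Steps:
$h = 9$ ($h = \left(\left(-8\right) 1 + 5\right)^{2} = \left(-8 + 5\right)^{2} = \left(-3\right)^{2} = 9$)
$24455 - h 111 = 24455 - 9 \cdot 111 = 24455 - 999 = 23456$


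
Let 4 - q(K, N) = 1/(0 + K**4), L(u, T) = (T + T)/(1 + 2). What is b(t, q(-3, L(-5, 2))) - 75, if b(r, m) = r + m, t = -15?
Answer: -6967/81 ≈ -86.012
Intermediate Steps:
L(u, T) = 2*T/3 (L(u, T) = (2*T)/3 = (2*T)*(1/3) = 2*T/3)
q(K, N) = 4 - 1/K**4 (q(K, N) = 4 - 1/(0 + K**4) = 4 - 1/(K**4) = 4 - 1/K**4)
b(r, m) = m + r
b(t, q(-3, L(-5, 2))) - 75 = ((4 - 1/(-3)**4) - 15) - 75 = ((4 - 1*1/81) - 15) - 75 = ((4 - 1/81) - 15) - 75 = (323/81 - 15) - 75 = -892/81 - 75 = -6967/81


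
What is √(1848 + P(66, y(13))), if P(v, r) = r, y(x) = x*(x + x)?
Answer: √2186 ≈ 46.755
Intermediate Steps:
y(x) = 2*x² (y(x) = x*(2*x) = 2*x²)
√(1848 + P(66, y(13))) = √(1848 + 2*13²) = √(1848 + 2*169) = √(1848 + 338) = √2186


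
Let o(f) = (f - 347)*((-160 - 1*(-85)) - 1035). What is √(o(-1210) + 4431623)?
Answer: √6159893 ≈ 2481.9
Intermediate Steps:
o(f) = 385170 - 1110*f (o(f) = (-347 + f)*((-160 + 85) - 1035) = (-347 + f)*(-75 - 1035) = (-347 + f)*(-1110) = 385170 - 1110*f)
√(o(-1210) + 4431623) = √((385170 - 1110*(-1210)) + 4431623) = √((385170 + 1343100) + 4431623) = √(1728270 + 4431623) = √6159893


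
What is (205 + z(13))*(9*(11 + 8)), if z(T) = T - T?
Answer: 35055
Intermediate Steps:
z(T) = 0
(205 + z(13))*(9*(11 + 8)) = (205 + 0)*(9*(11 + 8)) = 205*(9*19) = 205*171 = 35055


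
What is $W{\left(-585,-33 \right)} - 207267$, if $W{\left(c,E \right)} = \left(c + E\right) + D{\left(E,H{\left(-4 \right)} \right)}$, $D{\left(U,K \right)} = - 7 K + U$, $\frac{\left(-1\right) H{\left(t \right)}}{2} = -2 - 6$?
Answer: $-208030$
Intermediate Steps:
$H{\left(t \right)} = 16$ ($H{\left(t \right)} = - 2 \left(-2 - 6\right) = \left(-2\right) \left(-8\right) = 16$)
$D{\left(U,K \right)} = U - 7 K$
$W{\left(c,E \right)} = -112 + c + 2 E$ ($W{\left(c,E \right)} = \left(c + E\right) + \left(E - 112\right) = \left(E + c\right) + \left(E - 112\right) = \left(E + c\right) + \left(-112 + E\right) = -112 + c + 2 E$)
$W{\left(-585,-33 \right)} - 207267 = \left(-112 - 585 + 2 \left(-33\right)\right) - 207267 = \left(-112 - 585 - 66\right) - 207267 = -763 - 207267 = -208030$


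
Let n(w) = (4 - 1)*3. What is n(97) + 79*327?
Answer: 25842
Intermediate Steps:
n(w) = 9 (n(w) = 3*3 = 9)
n(97) + 79*327 = 9 + 79*327 = 9 + 25833 = 25842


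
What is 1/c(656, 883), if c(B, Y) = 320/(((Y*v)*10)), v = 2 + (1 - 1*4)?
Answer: -883/32 ≈ -27.594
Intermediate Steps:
v = -1 (v = 2 + (1 - 4) = 2 - 3 = -1)
c(B, Y) = -32/Y (c(B, Y) = 320/(((Y*(-1))*10)) = 320/((-Y*10)) = 320/((-10*Y)) = 320*(-1/(10*Y)) = -32/Y)
1/c(656, 883) = 1/(-32/883) = -883/32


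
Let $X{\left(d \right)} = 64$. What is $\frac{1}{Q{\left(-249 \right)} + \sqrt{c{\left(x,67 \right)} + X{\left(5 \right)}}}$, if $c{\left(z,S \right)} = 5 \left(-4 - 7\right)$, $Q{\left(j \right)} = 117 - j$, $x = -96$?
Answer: $\frac{1}{369} \approx 0.00271$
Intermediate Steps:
$c{\left(z,S \right)} = -55$ ($c{\left(z,S \right)} = 5 \left(-11\right) = -55$)
$\frac{1}{Q{\left(-249 \right)} + \sqrt{c{\left(x,67 \right)} + X{\left(5 \right)}}} = \frac{1}{\left(117 - -249\right) + \sqrt{-55 + 64}} = \frac{1}{\left(117 + 249\right) + \sqrt{9}} = \frac{1}{366 + 3} = \frac{1}{369}$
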